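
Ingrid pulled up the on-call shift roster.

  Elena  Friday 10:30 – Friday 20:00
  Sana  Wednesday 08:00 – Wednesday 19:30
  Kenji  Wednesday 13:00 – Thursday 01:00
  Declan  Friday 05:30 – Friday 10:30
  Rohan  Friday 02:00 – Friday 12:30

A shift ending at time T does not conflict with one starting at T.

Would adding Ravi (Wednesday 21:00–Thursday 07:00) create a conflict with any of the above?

Yes — it overlaps Kenji

Sana: ends Wednesday 19:30 at or before Ravi starts Wednesday 21:00 → clear.
Kenji: starts Wednesday 13:00 before Ravi ends Thursday 07:00, and ends Thursday 01:00 after Ravi starts Wednesday 21:00 → overlap.
Rohan: starts Friday 02:00 at or after Ravi ends Thursday 07:00 → clear.
Declan: starts Friday 05:30 at or after Ravi ends Thursday 07:00 → clear.
Elena: starts Friday 10:30 at or after Ravi ends Thursday 07:00 → clear.
Ravi overlaps Kenji.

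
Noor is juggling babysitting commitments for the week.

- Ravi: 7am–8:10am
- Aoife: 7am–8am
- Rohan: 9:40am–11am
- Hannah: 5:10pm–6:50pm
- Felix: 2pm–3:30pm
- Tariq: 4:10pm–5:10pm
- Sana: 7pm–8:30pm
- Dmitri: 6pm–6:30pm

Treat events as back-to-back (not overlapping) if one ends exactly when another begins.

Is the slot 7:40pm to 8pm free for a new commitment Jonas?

Ravi: ends 8:10am at or before Jonas starts 7:40pm → clear.
Aoife: ends 8am at or before Jonas starts 7:40pm → clear.
Rohan: ends 11am at or before Jonas starts 7:40pm → clear.
Felix: ends 3:30pm at or before Jonas starts 7:40pm → clear.
Tariq: ends 5:10pm at or before Jonas starts 7:40pm → clear.
Hannah: ends 6:50pm at or before Jonas starts 7:40pm → clear.
Dmitri: ends 6:30pm at or before Jonas starts 7:40pm → clear.
Sana: starts 7pm before Jonas ends 8pm, and ends 8:30pm after Jonas starts 7:40pm → overlap.
Jonas overlaps Sana.

No — it overlaps Sana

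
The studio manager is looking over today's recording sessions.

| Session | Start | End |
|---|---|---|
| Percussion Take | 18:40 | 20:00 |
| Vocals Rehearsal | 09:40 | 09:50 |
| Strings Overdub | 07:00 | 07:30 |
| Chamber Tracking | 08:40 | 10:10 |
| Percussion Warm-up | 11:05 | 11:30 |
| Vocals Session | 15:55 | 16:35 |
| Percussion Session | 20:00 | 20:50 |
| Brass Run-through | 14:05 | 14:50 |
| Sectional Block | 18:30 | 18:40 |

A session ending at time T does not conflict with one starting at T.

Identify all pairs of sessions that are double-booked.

Check each pair: they overlap iff neither finishes before the other starts.
Sorted by start: Strings Overdub, Chamber Tracking, Vocals Rehearsal, Percussion Warm-up, Brass Run-through, Vocals Session, Sectional Block, Percussion Take, Percussion Session.
Chamber Tracking starts after Strings Overdub ends, so Strings Overdub has no further overlaps.
Vocals Rehearsal starts before Chamber Tracking ends → Chamber Tracking and Vocals Rehearsal overlap.
Percussion Warm-up starts after Chamber Tracking ends, so Chamber Tracking has no further overlaps.
Percussion Warm-up starts after Vocals Rehearsal ends, so Vocals Rehearsal has no further overlaps.
Brass Run-through starts after Percussion Warm-up ends, so Percussion Warm-up has no further overlaps.
Vocals Session starts after Brass Run-through ends, so Brass Run-through has no further overlaps.
Sectional Block starts after Vocals Session ends, so Vocals Session has no further overlaps.
Percussion Take starts exactly when Sectional Block ends (back-to-back, no overlap), so Sectional Block has no further overlaps.
Percussion Session starts exactly when Percussion Take ends (back-to-back, no overlap).

Chamber Tracking & Vocals Rehearsal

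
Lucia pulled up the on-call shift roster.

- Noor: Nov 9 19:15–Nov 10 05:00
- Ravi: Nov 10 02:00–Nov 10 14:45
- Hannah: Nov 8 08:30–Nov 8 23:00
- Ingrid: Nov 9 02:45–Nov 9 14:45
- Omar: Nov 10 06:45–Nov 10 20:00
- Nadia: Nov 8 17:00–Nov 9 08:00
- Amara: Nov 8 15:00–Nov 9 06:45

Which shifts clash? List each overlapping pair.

Sorted by start: Hannah, Amara, Nadia, Ingrid, Noor, Ravi, Omar.
Amara starts before Hannah ends → Hannah and Amara overlap.
Nadia starts before Hannah ends → Hannah and Nadia overlap.
Ingrid starts after Hannah ends, so nothing later overlaps Hannah either.
Nadia starts before Amara ends → Amara and Nadia overlap.
Ingrid starts before Amara ends → Amara and Ingrid overlap.
Noor starts after Amara ends, so nothing later overlaps Amara either.
Ingrid starts before Nadia ends → Nadia and Ingrid overlap.
Noor starts after Nadia ends, so nothing later overlaps Nadia either.
Noor starts after Ingrid ends, so nothing later overlaps Ingrid either.
Ravi starts before Noor ends → Noor and Ravi overlap.
Omar starts after Noor ends.
Omar starts before Ravi ends → Ravi and Omar overlap.

Amara & Hannah, Amara & Ingrid, Amara & Nadia, Hannah & Nadia, Ingrid & Nadia, Noor & Ravi, Omar & Ravi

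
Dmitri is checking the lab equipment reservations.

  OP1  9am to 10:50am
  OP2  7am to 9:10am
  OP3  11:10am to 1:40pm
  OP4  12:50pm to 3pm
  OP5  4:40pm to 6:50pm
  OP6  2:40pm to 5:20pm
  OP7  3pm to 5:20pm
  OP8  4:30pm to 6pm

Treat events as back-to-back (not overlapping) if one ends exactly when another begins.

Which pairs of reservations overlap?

OP1 & OP2, OP3 & OP4, OP4 & OP6, OP5 & OP6, OP5 & OP7, OP5 & OP8, OP6 & OP7, OP6 & OP8, OP7 & OP8

Sorted by start: OP2, OP1, OP3, OP4, OP6, OP7, OP8, OP5.
OP1 starts before OP2 ends → OP2 and OP1 overlap.
OP3 starts after OP2 ends, so OP2 has no further overlaps.
OP3 starts after OP1 ends, so OP1 has no further overlaps.
OP4 starts before OP3 ends → OP3 and OP4 overlap.
OP6 starts after OP3 ends, so OP3 has no further overlaps.
OP6 starts before OP4 ends → OP4 and OP6 overlap.
OP7 starts exactly when OP4 ends (back-to-back, no overlap), so OP4 has no further overlaps.
OP7 starts before OP6 ends → OP6 and OP7 overlap.
OP8 starts before OP6 ends → OP6 and OP8 overlap.
OP5 starts before OP6 ends → OP6 and OP5 overlap.
OP8 starts before OP7 ends → OP7 and OP8 overlap.
OP5 starts before OP7 ends → OP7 and OP5 overlap.
OP5 starts before OP8 ends → OP8 and OP5 overlap.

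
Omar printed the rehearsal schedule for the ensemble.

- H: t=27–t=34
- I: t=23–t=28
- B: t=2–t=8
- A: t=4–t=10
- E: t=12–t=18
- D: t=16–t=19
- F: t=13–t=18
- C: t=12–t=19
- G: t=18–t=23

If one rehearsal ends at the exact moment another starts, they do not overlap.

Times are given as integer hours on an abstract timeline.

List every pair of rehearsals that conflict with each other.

Sorted by start: B, A, C, E, F, D, G, I, H.
A starts before B ends → B and A overlap.
C starts after B ends; B is clear from here.
C starts after A ends; A is clear from here.
E starts before C ends → C and E overlap.
F starts before C ends → C and F overlap.
D starts before C ends → C and D overlap.
G starts before C ends → C and G overlap.
I starts after C ends; C is clear from here.
F starts before E ends → E and F overlap.
D starts before E ends → E and D overlap.
G starts exactly when E ends (back-to-back, no overlap); E is clear from here.
D starts before F ends → F and D overlap.
G starts exactly when F ends (back-to-back, no overlap); F is clear from here.
G starts before D ends → D and G overlap.
I starts after D ends; D is clear from here.
I starts exactly when G ends (back-to-back, no overlap); G is clear from here.
H starts before I ends → I and H overlap.

A & B, C & D, C & E, C & F, C & G, D & E, D & F, D & G, E & F, H & I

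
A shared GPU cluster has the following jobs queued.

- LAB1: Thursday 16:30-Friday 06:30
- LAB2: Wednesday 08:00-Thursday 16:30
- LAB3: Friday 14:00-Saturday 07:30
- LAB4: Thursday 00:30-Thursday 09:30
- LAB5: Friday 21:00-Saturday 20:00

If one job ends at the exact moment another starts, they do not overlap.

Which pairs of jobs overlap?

LAB2 & LAB4, LAB3 & LAB5

Check each pair: they overlap iff neither finishes before the other starts.
Sorted by start: LAB2, LAB4, LAB1, LAB3, LAB5.
LAB4 starts before LAB2 ends → LAB2 and LAB4 overlap.
LAB1 starts exactly when LAB2 ends (back-to-back, no overlap) — done with LAB2.
LAB1 starts after LAB4 ends — done with LAB4.
LAB3 starts after LAB1 ends — done with LAB1.
LAB5 starts before LAB3 ends → LAB3 and LAB5 overlap.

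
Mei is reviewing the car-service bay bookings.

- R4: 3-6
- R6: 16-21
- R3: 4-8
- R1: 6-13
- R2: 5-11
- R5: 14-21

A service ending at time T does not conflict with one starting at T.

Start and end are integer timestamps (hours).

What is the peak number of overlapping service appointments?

Sweep the timeline, counting +1 at each start and −1 at each end (ends before starts at a tie):
3 start R4 → 1
4 start R3 → 2
5 start R2 → 3
6 end R4 → 2
6 start R1 → 3
8 end R3 → 2
11 end R2 → 1
13 end R1 → 0
14 start R5 → 1
16 start R6 → 2
21 end R5 → 1
21 end R6 → 0
Peak is 3, at 5 (R2, R3, R4).

3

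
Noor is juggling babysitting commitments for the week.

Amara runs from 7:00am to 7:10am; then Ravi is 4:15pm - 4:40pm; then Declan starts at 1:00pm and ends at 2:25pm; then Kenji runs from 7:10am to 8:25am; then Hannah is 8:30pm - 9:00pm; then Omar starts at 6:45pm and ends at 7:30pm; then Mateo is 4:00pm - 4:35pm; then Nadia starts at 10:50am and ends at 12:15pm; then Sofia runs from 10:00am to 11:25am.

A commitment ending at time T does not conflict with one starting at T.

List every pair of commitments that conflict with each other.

Mateo & Ravi, Nadia & Sofia

Sorted by start: Amara, Kenji, Sofia, Nadia, Declan, Mateo, Ravi, Omar, Hannah.
Kenji starts exactly when Amara ends (back-to-back, no overlap), so Amara has no further overlaps.
Sofia starts after Kenji ends, so Kenji has no further overlaps.
Nadia starts before Sofia ends → Sofia and Nadia overlap.
Declan starts after Sofia ends, so Sofia has no further overlaps.
Declan starts after Nadia ends, so Nadia has no further overlaps.
Mateo starts after Declan ends, so Declan has no further overlaps.
Ravi starts before Mateo ends → Mateo and Ravi overlap.
Omar starts after Mateo ends, so Mateo has no further overlaps.
Omar starts after Ravi ends, so Ravi has no further overlaps.
Hannah starts after Omar ends.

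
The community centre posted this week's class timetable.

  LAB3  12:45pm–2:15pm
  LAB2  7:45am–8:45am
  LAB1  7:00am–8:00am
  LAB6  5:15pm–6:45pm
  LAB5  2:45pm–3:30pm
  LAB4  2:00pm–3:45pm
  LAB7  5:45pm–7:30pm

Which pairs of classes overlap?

LAB1 & LAB2, LAB3 & LAB4, LAB4 & LAB5, LAB6 & LAB7

Sorted by start: LAB1, LAB2, LAB3, LAB4, LAB5, LAB6, LAB7.
LAB2 starts before LAB1 ends → LAB1 and LAB2 overlap.
LAB3 starts after LAB1 ends — done with LAB1.
LAB3 starts after LAB2 ends — done with LAB2.
LAB4 starts before LAB3 ends → LAB3 and LAB4 overlap.
LAB5 starts after LAB3 ends — done with LAB3.
LAB5 starts before LAB4 ends → LAB4 and LAB5 overlap.
LAB6 starts after LAB4 ends — done with LAB4.
LAB6 starts after LAB5 ends — done with LAB5.
LAB7 starts before LAB6 ends → LAB6 and LAB7 overlap.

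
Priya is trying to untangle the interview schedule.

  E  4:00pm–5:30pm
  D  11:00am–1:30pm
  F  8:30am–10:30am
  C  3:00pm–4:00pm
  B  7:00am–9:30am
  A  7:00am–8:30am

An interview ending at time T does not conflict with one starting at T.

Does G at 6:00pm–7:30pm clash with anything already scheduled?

A: ends 8:30am at or before G starts 6:00pm → clear.
B: ends 9:30am at or before G starts 6:00pm → clear.
F: ends 10:30am at or before G starts 6:00pm → clear.
D: ends 1:30pm at or before G starts 6:00pm → clear.
C: ends 4:00pm at or before G starts 6:00pm → clear.
E: ends 5:30pm at or before G starts 6:00pm → clear.

No — it doesn't clash with anything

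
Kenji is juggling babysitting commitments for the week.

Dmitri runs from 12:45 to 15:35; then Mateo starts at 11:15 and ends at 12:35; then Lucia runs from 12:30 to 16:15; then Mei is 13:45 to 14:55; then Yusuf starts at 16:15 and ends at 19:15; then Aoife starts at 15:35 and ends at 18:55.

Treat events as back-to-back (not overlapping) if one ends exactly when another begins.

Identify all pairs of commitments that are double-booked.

Aoife & Lucia, Aoife & Yusuf, Dmitri & Lucia, Dmitri & Mei, Lucia & Mateo, Lucia & Mei

Check each pair: they overlap iff neither finishes before the other starts.
Sorted by start: Mateo, Lucia, Dmitri, Mei, Aoife, Yusuf.
Lucia starts before Mateo ends → Mateo and Lucia overlap.
Dmitri starts after Mateo ends, so nothing later overlaps Mateo either.
Dmitri starts before Lucia ends → Lucia and Dmitri overlap.
Mei starts before Lucia ends → Lucia and Mei overlap.
Aoife starts before Lucia ends → Lucia and Aoife overlap.
Yusuf starts exactly when Lucia ends (back-to-back, no overlap).
Mei starts before Dmitri ends → Dmitri and Mei overlap.
Aoife starts exactly when Dmitri ends (back-to-back, no overlap), so nothing later overlaps Dmitri either.
Aoife starts after Mei ends, so nothing later overlaps Mei either.
Yusuf starts before Aoife ends → Aoife and Yusuf overlap.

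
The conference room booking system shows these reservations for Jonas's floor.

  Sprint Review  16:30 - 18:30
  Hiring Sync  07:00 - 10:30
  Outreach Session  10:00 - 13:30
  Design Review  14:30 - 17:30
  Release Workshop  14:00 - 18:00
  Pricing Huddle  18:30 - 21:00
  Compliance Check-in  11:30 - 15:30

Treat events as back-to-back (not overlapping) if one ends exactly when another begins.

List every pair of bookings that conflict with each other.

Compliance Check-in & Design Review, Compliance Check-in & Outreach Session, Compliance Check-in & Release Workshop, Design Review & Release Workshop, Design Review & Sprint Review, Hiring Sync & Outreach Session, Release Workshop & Sprint Review

Sorted by start: Hiring Sync, Outreach Session, Compliance Check-in, Release Workshop, Design Review, Sprint Review, Pricing Huddle.
Outreach Session starts before Hiring Sync ends → Hiring Sync and Outreach Session overlap.
Compliance Check-in starts after Hiring Sync ends, so nothing later overlaps Hiring Sync either.
Compliance Check-in starts before Outreach Session ends → Outreach Session and Compliance Check-in overlap.
Release Workshop starts after Outreach Session ends, so nothing later overlaps Outreach Session either.
Release Workshop starts before Compliance Check-in ends → Compliance Check-in and Release Workshop overlap.
Design Review starts before Compliance Check-in ends → Compliance Check-in and Design Review overlap.
Sprint Review starts after Compliance Check-in ends, so nothing later overlaps Compliance Check-in either.
Design Review starts before Release Workshop ends → Release Workshop and Design Review overlap.
Sprint Review starts before Release Workshop ends → Release Workshop and Sprint Review overlap.
Pricing Huddle starts after Release Workshop ends.
Sprint Review starts before Design Review ends → Design Review and Sprint Review overlap.
Pricing Huddle starts after Design Review ends.
Pricing Huddle starts exactly when Sprint Review ends (back-to-back, no overlap).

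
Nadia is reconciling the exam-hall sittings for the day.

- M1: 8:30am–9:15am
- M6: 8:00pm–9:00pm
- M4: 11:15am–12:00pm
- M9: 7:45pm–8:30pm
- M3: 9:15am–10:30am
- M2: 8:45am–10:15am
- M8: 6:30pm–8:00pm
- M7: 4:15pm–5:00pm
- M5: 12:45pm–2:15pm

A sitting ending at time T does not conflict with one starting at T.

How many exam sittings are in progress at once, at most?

Walk through starts and ends in time order (an end at T is processed before a start at T):
8:30am start M1 → 1
8:45am start M2 → 2
9:15am end M1 → 1
9:15am start M3 → 2
10:15am end M2 → 1
10:30am end M3 → 0
11:15am start M4 → 1
12:00pm end M4 → 0
12:45pm start M5 → 1
2:15pm end M5 → 0
4:15pm start M7 → 1
5:00pm end M7 → 0
6:30pm start M8 → 1
7:45pm start M9 → 2
8:00pm end M8 → 1
8:00pm start M6 → 2
8:30pm end M9 → 1
9:00pm end M6 → 0
Peak is 2, at 8:45am (M1, M2).

2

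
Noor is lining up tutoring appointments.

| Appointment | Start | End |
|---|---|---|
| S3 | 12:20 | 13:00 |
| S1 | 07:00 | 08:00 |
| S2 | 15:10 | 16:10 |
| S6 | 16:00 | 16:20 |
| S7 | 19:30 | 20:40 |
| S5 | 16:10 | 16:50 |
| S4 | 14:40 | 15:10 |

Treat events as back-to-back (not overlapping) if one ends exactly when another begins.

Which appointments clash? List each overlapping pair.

Check each pair: they overlap iff neither finishes before the other starts.
Sorted by start: S1, S3, S4, S2, S6, S5, S7.
S3 starts after S1 ends, so nothing later overlaps S1 either.
S4 starts after S3 ends, so nothing later overlaps S3 either.
S2 starts exactly when S4 ends (back-to-back, no overlap), so nothing later overlaps S4 either.
S6 starts before S2 ends → S2 and S6 overlap.
S5 starts exactly when S2 ends (back-to-back, no overlap), so nothing later overlaps S2 either.
S5 starts before S6 ends → S6 and S5 overlap.
S7 starts after S6 ends.
S7 starts after S5 ends.

S2 & S6, S5 & S6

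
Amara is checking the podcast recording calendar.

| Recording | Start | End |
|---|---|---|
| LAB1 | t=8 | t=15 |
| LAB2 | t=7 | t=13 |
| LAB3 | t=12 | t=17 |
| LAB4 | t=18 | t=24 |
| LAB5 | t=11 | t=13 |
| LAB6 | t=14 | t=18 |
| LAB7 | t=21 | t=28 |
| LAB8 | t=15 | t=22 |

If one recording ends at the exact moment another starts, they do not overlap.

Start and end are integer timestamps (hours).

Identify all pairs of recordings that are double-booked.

Two intervals overlap when each starts before the other ends.
Sorted by start: LAB2, LAB1, LAB5, LAB3, LAB6, LAB8, LAB4, LAB7.
LAB1 starts before LAB2 ends → LAB2 and LAB1 overlap.
LAB5 starts before LAB2 ends → LAB2 and LAB5 overlap.
LAB3 starts before LAB2 ends → LAB2 and LAB3 overlap.
LAB6 starts after LAB2 ends — done with LAB2.
LAB5 starts before LAB1 ends → LAB1 and LAB5 overlap.
LAB3 starts before LAB1 ends → LAB1 and LAB3 overlap.
LAB6 starts before LAB1 ends → LAB1 and LAB6 overlap.
LAB8 starts exactly when LAB1 ends (back-to-back, no overlap) — done with LAB1.
LAB3 starts before LAB5 ends → LAB5 and LAB3 overlap.
LAB6 starts after LAB5 ends — done with LAB5.
LAB6 starts before LAB3 ends → LAB3 and LAB6 overlap.
LAB8 starts before LAB3 ends → LAB3 and LAB8 overlap.
LAB4 starts after LAB3 ends — done with LAB3.
LAB8 starts before LAB6 ends → LAB6 and LAB8 overlap.
LAB4 starts exactly when LAB6 ends (back-to-back, no overlap) — done with LAB6.
LAB4 starts before LAB8 ends → LAB8 and LAB4 overlap.
LAB7 starts before LAB8 ends → LAB8 and LAB7 overlap.
LAB7 starts before LAB4 ends → LAB4 and LAB7 overlap.

LAB1 & LAB2, LAB1 & LAB3, LAB1 & LAB5, LAB1 & LAB6, LAB2 & LAB3, LAB2 & LAB5, LAB3 & LAB5, LAB3 & LAB6, LAB3 & LAB8, LAB4 & LAB7, LAB4 & LAB8, LAB6 & LAB8, LAB7 & LAB8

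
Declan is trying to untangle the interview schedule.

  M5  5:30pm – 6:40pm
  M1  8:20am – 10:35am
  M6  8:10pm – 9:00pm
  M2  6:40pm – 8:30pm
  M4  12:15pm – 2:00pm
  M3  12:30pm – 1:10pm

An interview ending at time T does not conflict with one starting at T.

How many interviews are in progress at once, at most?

Sweep the timeline, counting +1 at each start and −1 at each end (ends before starts at a tie):
8:20am start M1 → 1
10:35am end M1 → 0
12:15pm start M4 → 1
12:30pm start M3 → 2
1:10pm end M3 → 1
2:00pm end M4 → 0
5:30pm start M5 → 1
6:40pm end M5 → 0
6:40pm start M2 → 1
8:10pm start M6 → 2
8:30pm end M2 → 1
9:00pm end M6 → 0
Peak is 2, at 12:30pm (M3, M4).

2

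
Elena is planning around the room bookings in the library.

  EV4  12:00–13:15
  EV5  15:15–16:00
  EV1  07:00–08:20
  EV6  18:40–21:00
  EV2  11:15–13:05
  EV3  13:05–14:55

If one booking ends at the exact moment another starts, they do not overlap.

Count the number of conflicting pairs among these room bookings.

Sorted by start: EV1, EV2, EV4, EV3, EV5, EV6.
EV2 starts after EV1 ends, so nothing later overlaps EV1 either.
EV4 starts before EV2 ends → EV2 and EV4 overlap.
EV3 starts exactly when EV2 ends (back-to-back, no overlap), so nothing later overlaps EV2 either.
EV3 starts before EV4 ends → EV4 and EV3 overlap.
EV5 starts after EV4 ends, so nothing later overlaps EV4 either.
EV5 starts after EV3 ends, so nothing later overlaps EV3 either.
EV6 starts after EV5 ends.
Overlapping pairs: EV2 & EV4, EV3 & EV4 — 2 in total.

2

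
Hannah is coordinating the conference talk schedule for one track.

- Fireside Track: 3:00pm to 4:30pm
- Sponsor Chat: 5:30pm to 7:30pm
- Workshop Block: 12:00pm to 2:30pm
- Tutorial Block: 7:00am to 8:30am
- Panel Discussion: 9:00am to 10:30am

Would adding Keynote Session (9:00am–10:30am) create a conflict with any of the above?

Yes — it overlaps Panel Discussion

Tutorial Block: ends 8:30am at or before Keynote Session starts 9:00am → clear.
Panel Discussion: starts 9:00am before Keynote Session ends 10:30am, and ends 10:30am after Keynote Session starts 9:00am → overlap.
Workshop Block: starts 12:00pm at or after Keynote Session ends 10:30am → clear.
Fireside Track: starts 3:00pm at or after Keynote Session ends 10:30am → clear.
Sponsor Chat: starts 5:30pm at or after Keynote Session ends 10:30am → clear.
Keynote Session overlaps Panel Discussion.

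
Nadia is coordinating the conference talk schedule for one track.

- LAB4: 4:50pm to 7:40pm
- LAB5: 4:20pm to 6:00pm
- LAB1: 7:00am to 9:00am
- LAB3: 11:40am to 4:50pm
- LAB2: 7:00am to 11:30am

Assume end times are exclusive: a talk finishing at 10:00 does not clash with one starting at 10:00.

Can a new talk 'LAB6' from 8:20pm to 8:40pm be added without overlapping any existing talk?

Yes — the slot is free

LAB1: ends 9:00am at or before LAB6 starts 8:20pm → clear.
LAB2: ends 11:30am at or before LAB6 starts 8:20pm → clear.
LAB3: ends 4:50pm at or before LAB6 starts 8:20pm → clear.
LAB5: ends 6:00pm at or before LAB6 starts 8:20pm → clear.
LAB4: ends 7:40pm at or before LAB6 starts 8:20pm → clear.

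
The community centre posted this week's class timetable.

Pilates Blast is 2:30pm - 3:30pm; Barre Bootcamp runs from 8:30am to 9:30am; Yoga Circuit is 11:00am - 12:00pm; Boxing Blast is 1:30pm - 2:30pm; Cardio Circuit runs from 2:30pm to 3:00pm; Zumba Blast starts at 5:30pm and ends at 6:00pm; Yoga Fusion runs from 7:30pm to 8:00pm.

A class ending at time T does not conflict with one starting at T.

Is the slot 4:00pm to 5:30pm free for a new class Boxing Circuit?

Yes — the slot is free

Barre Bootcamp: ends 9:30am at or before Boxing Circuit starts 4:00pm → clear.
Yoga Circuit: ends 12:00pm at or before Boxing Circuit starts 4:00pm → clear.
Boxing Blast: ends 2:30pm at or before Boxing Circuit starts 4:00pm → clear.
Pilates Blast: ends 3:30pm at or before Boxing Circuit starts 4:00pm → clear.
Cardio Circuit: ends 3:00pm at or before Boxing Circuit starts 4:00pm → clear.
Zumba Blast: starts 5:30pm at or after Boxing Circuit ends 5:30pm → clear.
Yoga Fusion: starts 7:30pm at or after Boxing Circuit ends 5:30pm → clear.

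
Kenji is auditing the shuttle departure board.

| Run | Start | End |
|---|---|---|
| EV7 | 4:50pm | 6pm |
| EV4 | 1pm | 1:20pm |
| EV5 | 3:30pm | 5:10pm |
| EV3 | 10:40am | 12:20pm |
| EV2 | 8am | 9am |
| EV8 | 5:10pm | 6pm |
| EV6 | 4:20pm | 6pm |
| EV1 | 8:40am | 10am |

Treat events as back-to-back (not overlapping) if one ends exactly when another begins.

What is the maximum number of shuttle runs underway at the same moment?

3

Walk through starts and ends in time order (an end at T is processed before a start at T):
8am start EV2 → 1
8:40am start EV1 → 2
9am end EV2 → 1
10am end EV1 → 0
10:40am start EV3 → 1
12:20pm end EV3 → 0
1pm start EV4 → 1
1:20pm end EV4 → 0
3:30pm start EV5 → 1
4:20pm start EV6 → 2
4:50pm start EV7 → 3
5:10pm end EV5 → 2
5:10pm start EV8 → 3
6pm end EV6 → 2
6pm end EV7 → 1
6pm end EV8 → 0
Peak is 3, at 4:50pm (EV5, EV6, EV7).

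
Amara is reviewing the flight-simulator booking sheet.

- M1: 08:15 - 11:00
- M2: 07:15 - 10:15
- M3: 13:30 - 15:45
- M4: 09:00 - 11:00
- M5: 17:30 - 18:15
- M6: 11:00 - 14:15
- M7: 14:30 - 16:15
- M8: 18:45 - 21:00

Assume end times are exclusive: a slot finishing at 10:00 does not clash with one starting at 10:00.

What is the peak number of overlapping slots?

Walk through starts and ends in time order (an end at T is processed before a start at T):
07:15 start M2 → 1
08:15 start M1 → 2
09:00 start M4 → 3
10:15 end M2 → 2
11:00 end M1 → 1
11:00 end M4 → 0
11:00 start M6 → 1
13:30 start M3 → 2
14:15 end M6 → 1
14:30 start M7 → 2
15:45 end M3 → 1
16:15 end M7 → 0
17:30 start M5 → 1
18:15 end M5 → 0
18:45 start M8 → 1
21:00 end M8 → 0
Peak is 3, at 09:00 (M1, M2, M4).

3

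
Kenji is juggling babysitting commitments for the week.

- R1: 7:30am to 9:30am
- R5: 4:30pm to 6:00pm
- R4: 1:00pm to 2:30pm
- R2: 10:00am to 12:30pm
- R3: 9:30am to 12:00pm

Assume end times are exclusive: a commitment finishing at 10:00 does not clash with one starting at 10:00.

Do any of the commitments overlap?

Yes

Sorted by start: R1, R3, R2, R4, R5.
R3 starts exactly when R1 ends (back-to-back, no overlap), so nothing later overlaps R1 either.
R2 starts before R3 ends → R3 and R2 overlap.
That's a conflict, so the schedule is not conflict-free.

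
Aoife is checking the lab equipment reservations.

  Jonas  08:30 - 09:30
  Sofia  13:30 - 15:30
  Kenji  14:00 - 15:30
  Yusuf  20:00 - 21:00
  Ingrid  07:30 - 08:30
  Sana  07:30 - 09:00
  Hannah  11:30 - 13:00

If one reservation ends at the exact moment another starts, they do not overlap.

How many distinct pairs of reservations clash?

3

Sorted by start: Sana, Ingrid, Jonas, Hannah, Sofia, Kenji, Yusuf.
Ingrid starts before Sana ends → Sana and Ingrid overlap.
Jonas starts before Sana ends → Sana and Jonas overlap.
Hannah starts after Sana ends — done with Sana.
Jonas starts exactly when Ingrid ends (back-to-back, no overlap) — done with Ingrid.
Hannah starts after Jonas ends — done with Jonas.
Sofia starts after Hannah ends — done with Hannah.
Kenji starts before Sofia ends → Sofia and Kenji overlap.
Yusuf starts after Sofia ends.
Yusuf starts after Kenji ends.
Overlapping pairs: Ingrid & Sana, Jonas & Sana, Kenji & Sofia — 3 in total.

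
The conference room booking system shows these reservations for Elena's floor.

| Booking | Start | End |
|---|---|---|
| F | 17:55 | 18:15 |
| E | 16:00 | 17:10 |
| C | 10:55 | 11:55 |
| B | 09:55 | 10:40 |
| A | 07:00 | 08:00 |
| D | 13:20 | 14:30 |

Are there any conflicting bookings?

No

Sorted by start: A, B, C, D, E, F.
B starts after A ends, so A has no further overlaps.
C starts after B ends, so B has no further overlaps.
D starts after C ends, so C has no further overlaps.
E starts after D ends, so D has no further overlaps.
F starts after E ends.
Every pair is clear; the schedule has no overlaps.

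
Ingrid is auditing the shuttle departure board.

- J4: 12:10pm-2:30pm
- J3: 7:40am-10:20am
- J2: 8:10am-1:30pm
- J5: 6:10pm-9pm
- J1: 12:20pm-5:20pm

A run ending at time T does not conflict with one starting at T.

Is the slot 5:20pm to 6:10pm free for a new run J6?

Yes — the slot is free

J3: ends 10:20am at or before J6 starts 5:20pm → clear.
J2: ends 1:30pm at or before J6 starts 5:20pm → clear.
J4: ends 2:30pm at or before J6 starts 5:20pm → clear.
J1: ends 5:20pm at or before J6 starts 5:20pm → clear.
J5: starts 6:10pm at or after J6 ends 6:10pm → clear.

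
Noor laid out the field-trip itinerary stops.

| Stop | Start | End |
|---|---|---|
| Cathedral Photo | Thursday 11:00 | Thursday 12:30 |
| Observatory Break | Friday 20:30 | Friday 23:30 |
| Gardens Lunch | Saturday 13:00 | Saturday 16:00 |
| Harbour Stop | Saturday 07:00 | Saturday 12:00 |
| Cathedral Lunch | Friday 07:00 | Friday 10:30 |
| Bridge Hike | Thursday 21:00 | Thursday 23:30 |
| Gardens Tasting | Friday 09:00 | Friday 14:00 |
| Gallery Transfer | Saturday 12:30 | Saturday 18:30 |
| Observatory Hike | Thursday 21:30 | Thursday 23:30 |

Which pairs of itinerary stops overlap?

Two intervals overlap when each starts before the other ends.
Sorted by start: Cathedral Photo, Bridge Hike, Observatory Hike, Cathedral Lunch, Gardens Tasting, Observatory Break, Harbour Stop, Gallery Transfer, Gardens Lunch.
Bridge Hike starts after Cathedral Photo ends; Cathedral Photo is clear from here.
Observatory Hike starts before Bridge Hike ends → Bridge Hike and Observatory Hike overlap.
Cathedral Lunch starts after Bridge Hike ends; Bridge Hike is clear from here.
Cathedral Lunch starts after Observatory Hike ends; Observatory Hike is clear from here.
Gardens Tasting starts before Cathedral Lunch ends → Cathedral Lunch and Gardens Tasting overlap.
Observatory Break starts after Cathedral Lunch ends; Cathedral Lunch is clear from here.
Observatory Break starts after Gardens Tasting ends; Gardens Tasting is clear from here.
Harbour Stop starts after Observatory Break ends; Observatory Break is clear from here.
Gallery Transfer starts after Harbour Stop ends; Harbour Stop is clear from here.
Gardens Lunch starts before Gallery Transfer ends → Gallery Transfer and Gardens Lunch overlap.

Bridge Hike & Observatory Hike, Cathedral Lunch & Gardens Tasting, Gallery Transfer & Gardens Lunch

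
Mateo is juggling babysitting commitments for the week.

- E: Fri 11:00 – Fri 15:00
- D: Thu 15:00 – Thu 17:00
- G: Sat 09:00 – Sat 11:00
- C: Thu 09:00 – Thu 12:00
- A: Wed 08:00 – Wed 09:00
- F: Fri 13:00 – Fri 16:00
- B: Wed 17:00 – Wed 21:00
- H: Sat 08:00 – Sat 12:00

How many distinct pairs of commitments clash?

2

Check each pair: they overlap iff neither finishes before the other starts.
Sorted by start: A, B, C, D, E, F, H, G.
B starts after A ends; A is clear from here.
C starts after B ends; B is clear from here.
D starts after C ends; C is clear from here.
E starts after D ends; D is clear from here.
F starts before E ends → E and F overlap.
H starts after E ends; E is clear from here.
H starts after F ends; F is clear from here.
G starts before H ends → H and G overlap.
Overlapping pairs: E & F, G & H — 2 in total.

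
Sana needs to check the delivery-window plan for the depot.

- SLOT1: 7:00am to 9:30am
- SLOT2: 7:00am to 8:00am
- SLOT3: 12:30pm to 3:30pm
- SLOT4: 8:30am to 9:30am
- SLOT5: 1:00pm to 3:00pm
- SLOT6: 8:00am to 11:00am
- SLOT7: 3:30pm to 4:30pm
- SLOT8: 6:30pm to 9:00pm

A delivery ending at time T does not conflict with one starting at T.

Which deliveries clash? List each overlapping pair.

Sorted by start: SLOT1, SLOT2, SLOT6, SLOT4, SLOT3, SLOT5, SLOT7, SLOT8.
SLOT2 starts before SLOT1 ends → SLOT1 and SLOT2 overlap.
SLOT6 starts before SLOT1 ends → SLOT1 and SLOT6 overlap.
SLOT4 starts before SLOT1 ends → SLOT1 and SLOT4 overlap.
SLOT3 starts after SLOT1 ends; SLOT1 is clear from here.
SLOT6 starts exactly when SLOT2 ends (back-to-back, no overlap); SLOT2 is clear from here.
SLOT4 starts before SLOT6 ends → SLOT6 and SLOT4 overlap.
SLOT3 starts after SLOT6 ends; SLOT6 is clear from here.
SLOT3 starts after SLOT4 ends; SLOT4 is clear from here.
SLOT5 starts before SLOT3 ends → SLOT3 and SLOT5 overlap.
SLOT7 starts exactly when SLOT3 ends (back-to-back, no overlap); SLOT3 is clear from here.
SLOT7 starts after SLOT5 ends; SLOT5 is clear from here.
SLOT8 starts after SLOT7 ends.

SLOT1 & SLOT2, SLOT1 & SLOT4, SLOT1 & SLOT6, SLOT3 & SLOT5, SLOT4 & SLOT6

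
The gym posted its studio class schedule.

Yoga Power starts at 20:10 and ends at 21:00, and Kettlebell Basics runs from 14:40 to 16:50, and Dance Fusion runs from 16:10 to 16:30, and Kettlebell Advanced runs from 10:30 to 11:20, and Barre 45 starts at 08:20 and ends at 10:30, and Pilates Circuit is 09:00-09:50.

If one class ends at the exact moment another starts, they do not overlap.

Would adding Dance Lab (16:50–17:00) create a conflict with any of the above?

No — it doesn't clash with anything

Barre 45: ends 10:30 at or before Dance Lab starts 16:50 → clear.
Pilates Circuit: ends 09:50 at or before Dance Lab starts 16:50 → clear.
Kettlebell Advanced: ends 11:20 at or before Dance Lab starts 16:50 → clear.
Kettlebell Basics: ends 16:50 at or before Dance Lab starts 16:50 → clear.
Dance Fusion: ends 16:30 at or before Dance Lab starts 16:50 → clear.
Yoga Power: starts 20:10 at or after Dance Lab ends 17:00 → clear.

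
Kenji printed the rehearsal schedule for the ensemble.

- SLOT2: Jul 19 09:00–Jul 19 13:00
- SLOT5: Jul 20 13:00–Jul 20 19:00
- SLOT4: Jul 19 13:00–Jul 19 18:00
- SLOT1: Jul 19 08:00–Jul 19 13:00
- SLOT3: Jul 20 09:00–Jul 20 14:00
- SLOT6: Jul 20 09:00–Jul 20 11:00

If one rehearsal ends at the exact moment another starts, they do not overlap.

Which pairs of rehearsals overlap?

SLOT1 & SLOT2, SLOT3 & SLOT5, SLOT3 & SLOT6

Sorted by start: SLOT1, SLOT2, SLOT4, SLOT3, SLOT6, SLOT5.
SLOT2 starts before SLOT1 ends → SLOT1 and SLOT2 overlap.
SLOT4 starts exactly when SLOT1 ends (back-to-back, no overlap) — done with SLOT1.
SLOT4 starts exactly when SLOT2 ends (back-to-back, no overlap) — done with SLOT2.
SLOT3 starts after SLOT4 ends — done with SLOT4.
SLOT6 starts before SLOT3 ends → SLOT3 and SLOT6 overlap.
SLOT5 starts before SLOT3 ends → SLOT3 and SLOT5 overlap.
SLOT5 starts after SLOT6 ends.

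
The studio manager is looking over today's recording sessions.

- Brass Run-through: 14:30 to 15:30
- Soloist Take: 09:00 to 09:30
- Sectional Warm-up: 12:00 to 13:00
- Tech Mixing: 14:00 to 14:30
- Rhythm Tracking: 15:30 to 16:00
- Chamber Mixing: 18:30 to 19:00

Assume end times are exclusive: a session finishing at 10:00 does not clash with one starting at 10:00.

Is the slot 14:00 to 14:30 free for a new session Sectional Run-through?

No — it overlaps Tech Mixing

Soloist Take: ends 09:30 at or before Sectional Run-through starts 14:00 → clear.
Sectional Warm-up: ends 13:00 at or before Sectional Run-through starts 14:00 → clear.
Tech Mixing: starts 14:00 before Sectional Run-through ends 14:30, and ends 14:30 after Sectional Run-through starts 14:00 → overlap.
Brass Run-through: starts 14:30 at or after Sectional Run-through ends 14:30 → clear.
Rhythm Tracking: starts 15:30 at or after Sectional Run-through ends 14:30 → clear.
Chamber Mixing: starts 18:30 at or after Sectional Run-through ends 14:30 → clear.
Sectional Run-through overlaps Tech Mixing.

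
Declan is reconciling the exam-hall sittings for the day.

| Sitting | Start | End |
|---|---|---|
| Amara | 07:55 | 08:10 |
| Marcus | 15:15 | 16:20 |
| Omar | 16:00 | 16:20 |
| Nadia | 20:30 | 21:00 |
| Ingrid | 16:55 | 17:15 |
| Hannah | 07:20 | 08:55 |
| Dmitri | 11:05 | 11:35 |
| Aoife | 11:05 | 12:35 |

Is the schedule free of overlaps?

No

Sorted by start: Hannah, Amara, Aoife, Dmitri, Marcus, Omar, Ingrid, Nadia.
Amara starts before Hannah ends → Hannah and Amara overlap.
That's a conflict, so the schedule is not conflict-free.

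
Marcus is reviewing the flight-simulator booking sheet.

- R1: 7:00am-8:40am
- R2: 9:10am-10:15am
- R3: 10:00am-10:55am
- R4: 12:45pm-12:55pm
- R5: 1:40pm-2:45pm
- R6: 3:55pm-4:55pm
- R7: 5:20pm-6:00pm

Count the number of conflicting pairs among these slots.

1

Check each pair: they overlap iff neither finishes before the other starts.
Sorted by start: R1, R2, R3, R4, R5, R6, R7.
R2 starts after R1 ends; R1 is clear from here.
R3 starts before R2 ends → R2 and R3 overlap.
R4 starts after R2 ends; R2 is clear from here.
R4 starts after R3 ends; R3 is clear from here.
R5 starts after R4 ends; R4 is clear from here.
R6 starts after R5 ends; R5 is clear from here.
R7 starts after R6 ends.
Overlapping pairs: R2 & R3 — 1 in total.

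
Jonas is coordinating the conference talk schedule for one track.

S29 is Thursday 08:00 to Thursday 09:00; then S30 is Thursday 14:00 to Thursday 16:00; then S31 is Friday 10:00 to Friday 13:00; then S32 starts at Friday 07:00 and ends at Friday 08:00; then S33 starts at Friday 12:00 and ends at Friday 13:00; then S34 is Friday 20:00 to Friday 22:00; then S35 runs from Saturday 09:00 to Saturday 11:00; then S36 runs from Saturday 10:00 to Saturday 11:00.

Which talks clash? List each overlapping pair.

S31 & S33, S35 & S36

Sorted by start: S29, S30, S32, S31, S33, S34, S35, S36.
S30 starts after S29 ends, so S29 has no further overlaps.
S32 starts after S30 ends, so S30 has no further overlaps.
S31 starts after S32 ends, so S32 has no further overlaps.
S33 starts before S31 ends → S31 and S33 overlap.
S34 starts after S31 ends, so S31 has no further overlaps.
S34 starts after S33 ends, so S33 has no further overlaps.
S35 starts after S34 ends, so S34 has no further overlaps.
S36 starts before S35 ends → S35 and S36 overlap.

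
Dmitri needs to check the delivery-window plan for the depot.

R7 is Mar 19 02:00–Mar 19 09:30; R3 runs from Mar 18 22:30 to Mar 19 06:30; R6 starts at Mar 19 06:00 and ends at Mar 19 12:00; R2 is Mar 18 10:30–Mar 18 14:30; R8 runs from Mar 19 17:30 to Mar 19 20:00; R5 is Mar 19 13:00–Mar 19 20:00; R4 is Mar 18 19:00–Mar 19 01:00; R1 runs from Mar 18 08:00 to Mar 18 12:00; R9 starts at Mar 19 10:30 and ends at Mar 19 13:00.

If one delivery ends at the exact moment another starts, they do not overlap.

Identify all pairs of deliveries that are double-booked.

R1 & R2, R3 & R4, R3 & R6, R3 & R7, R5 & R8, R6 & R7, R6 & R9

Sorted by start: R1, R2, R4, R3, R7, R6, R9, R5, R8.
R2 starts before R1 ends → R1 and R2 overlap.
R4 starts after R1 ends, so R1 has no further overlaps.
R4 starts after R2 ends, so R2 has no further overlaps.
R3 starts before R4 ends → R4 and R3 overlap.
R7 starts after R4 ends, so R4 has no further overlaps.
R7 starts before R3 ends → R3 and R7 overlap.
R6 starts before R3 ends → R3 and R6 overlap.
R9 starts after R3 ends, so R3 has no further overlaps.
R6 starts before R7 ends → R7 and R6 overlap.
R9 starts after R7 ends, so R7 has no further overlaps.
R9 starts before R6 ends → R6 and R9 overlap.
R5 starts after R6 ends, so R6 has no further overlaps.
R5 starts exactly when R9 ends (back-to-back, no overlap), so R9 has no further overlaps.
R8 starts before R5 ends → R5 and R8 overlap.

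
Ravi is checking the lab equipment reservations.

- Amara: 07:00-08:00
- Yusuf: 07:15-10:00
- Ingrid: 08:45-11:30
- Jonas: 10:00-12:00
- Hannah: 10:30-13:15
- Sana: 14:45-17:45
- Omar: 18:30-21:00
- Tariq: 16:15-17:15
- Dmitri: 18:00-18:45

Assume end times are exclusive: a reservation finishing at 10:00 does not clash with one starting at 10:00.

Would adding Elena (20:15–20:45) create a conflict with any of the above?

Yes — it overlaps Omar

Amara: ends 08:00 at or before Elena starts 20:15 → clear.
Yusuf: ends 10:00 at or before Elena starts 20:15 → clear.
Ingrid: ends 11:30 at or before Elena starts 20:15 → clear.
Jonas: ends 12:00 at or before Elena starts 20:15 → clear.
Hannah: ends 13:15 at or before Elena starts 20:15 → clear.
Sana: ends 17:45 at or before Elena starts 20:15 → clear.
Tariq: ends 17:15 at or before Elena starts 20:15 → clear.
Dmitri: ends 18:45 at or before Elena starts 20:15 → clear.
Omar: starts 18:30 before Elena ends 20:45, and ends 21:00 after Elena starts 20:15 → overlap.
Elena overlaps Omar.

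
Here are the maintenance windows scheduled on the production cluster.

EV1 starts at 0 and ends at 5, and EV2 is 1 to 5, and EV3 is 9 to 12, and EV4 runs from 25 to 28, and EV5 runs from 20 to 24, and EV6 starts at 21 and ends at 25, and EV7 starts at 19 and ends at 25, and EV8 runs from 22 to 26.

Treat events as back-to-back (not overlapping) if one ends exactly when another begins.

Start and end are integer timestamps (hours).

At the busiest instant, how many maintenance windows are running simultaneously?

Sort all start/end points and keep a running count:
0 start EV1 → 1
1 start EV2 → 2
5 end EV1 → 1
5 end EV2 → 0
9 start EV3 → 1
12 end EV3 → 0
19 start EV7 → 1
20 start EV5 → 2
21 start EV6 → 3
22 start EV8 → 4
24 end EV5 → 3
25 end EV6 → 2
25 end EV7 → 1
25 start EV4 → 2
26 end EV8 → 1
28 end EV4 → 0
Peak is 4, at 22 (EV5, EV6, EV7, EV8).

4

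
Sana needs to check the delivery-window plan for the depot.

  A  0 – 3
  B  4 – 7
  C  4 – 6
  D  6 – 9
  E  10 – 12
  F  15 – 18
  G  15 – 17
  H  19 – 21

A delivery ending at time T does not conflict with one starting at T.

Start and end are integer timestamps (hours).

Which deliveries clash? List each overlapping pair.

B & C, B & D, F & G

Sorted by start: A, B, C, D, E, F, G, H.
B starts after A ends; A is clear from here.
C starts before B ends → B and C overlap.
D starts before B ends → B and D overlap.
E starts after B ends; B is clear from here.
D starts exactly when C ends (back-to-back, no overlap); C is clear from here.
E starts after D ends; D is clear from here.
F starts after E ends; E is clear from here.
G starts before F ends → F and G overlap.
H starts after F ends.
H starts after G ends.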